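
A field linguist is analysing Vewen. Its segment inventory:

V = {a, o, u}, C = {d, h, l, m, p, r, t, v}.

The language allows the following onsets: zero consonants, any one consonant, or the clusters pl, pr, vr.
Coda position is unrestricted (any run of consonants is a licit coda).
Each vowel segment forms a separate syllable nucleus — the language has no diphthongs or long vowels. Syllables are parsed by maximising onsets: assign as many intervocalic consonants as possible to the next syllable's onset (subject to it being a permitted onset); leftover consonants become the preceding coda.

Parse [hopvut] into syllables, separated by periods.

hop.vut

Nuclei (vowels): o, u → 2 syllables.
σ1/σ2 boundary: /pv/; trying suffixes from longest down, /v/ is the first permitted one, so coda /p/ | onset /v/.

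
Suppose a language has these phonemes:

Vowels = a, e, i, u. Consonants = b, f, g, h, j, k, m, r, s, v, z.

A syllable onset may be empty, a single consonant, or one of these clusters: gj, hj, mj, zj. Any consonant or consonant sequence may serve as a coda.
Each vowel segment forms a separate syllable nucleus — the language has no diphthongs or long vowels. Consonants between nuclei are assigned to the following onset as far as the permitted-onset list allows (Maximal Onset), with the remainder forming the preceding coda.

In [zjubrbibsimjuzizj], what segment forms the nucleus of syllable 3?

i

Vowels present: u, i, i, u, i; each is a nucleus, giving 5 syllables.
The third nucleus (vowel 3 from the left) is /i/.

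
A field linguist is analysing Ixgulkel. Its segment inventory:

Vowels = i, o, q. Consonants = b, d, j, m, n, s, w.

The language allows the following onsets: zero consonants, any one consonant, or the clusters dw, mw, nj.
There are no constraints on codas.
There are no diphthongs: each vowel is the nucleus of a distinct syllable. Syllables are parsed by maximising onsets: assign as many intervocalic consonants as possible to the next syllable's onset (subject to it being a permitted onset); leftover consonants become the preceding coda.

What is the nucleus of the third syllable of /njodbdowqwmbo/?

Nuclei (vowels): o, o, q, o → 4 syllables.
The third nucleus (vowel 3 from the left) is /q/.

q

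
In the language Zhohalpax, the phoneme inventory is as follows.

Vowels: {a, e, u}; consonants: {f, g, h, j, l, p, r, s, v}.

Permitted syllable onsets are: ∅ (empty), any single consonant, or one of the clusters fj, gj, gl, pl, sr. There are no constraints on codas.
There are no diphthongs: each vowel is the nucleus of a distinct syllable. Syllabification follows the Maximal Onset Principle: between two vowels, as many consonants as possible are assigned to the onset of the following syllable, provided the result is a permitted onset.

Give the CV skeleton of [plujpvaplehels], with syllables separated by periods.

The vowels are u, a, e, e — 4 nuclei, so 4 syllables.
Between /u/ (V1) and /a/ (V2): /jpv/; trying suffixes from longest down, /v/ is the first permitted one, so coda /jp/ | onset /v/.
Between /a/ (V2) and /e/ (V3): /pl/ is a licit onset in full, so it all attaches to the next syllable.
Between /e/ (V3) and /e/ (V4): just /h/ — single C goes to the following onset.
Syllabification: plujp.va.ple.hels.
Mapping each syllable to C/V: /plujp/ → CCVCC, /va/ → CV, /ple/ → CCV, /hels/ → CVCC.

CCVCC.CV.CCV.CVCC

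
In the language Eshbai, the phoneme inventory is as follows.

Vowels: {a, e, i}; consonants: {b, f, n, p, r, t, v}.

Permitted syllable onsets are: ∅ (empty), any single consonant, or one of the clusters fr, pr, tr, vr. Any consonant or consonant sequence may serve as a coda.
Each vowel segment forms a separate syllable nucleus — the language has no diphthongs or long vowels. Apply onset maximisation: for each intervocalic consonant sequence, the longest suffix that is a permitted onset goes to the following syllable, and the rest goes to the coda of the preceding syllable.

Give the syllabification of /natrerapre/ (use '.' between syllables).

Nuclei (vowels): a, e, a, e → 4 syllables.
Between /a/ (V1) and /e/ (V2): /tr/ — entire cluster is a permitted onset → onset /tr/, coda ∅.
Between /e/ (V2) and /a/ (V3): just /r/ — single C goes to the following onset.
Between /a/ (V3) and /e/ (V4): cluster /pr/ — /pr/ is itself a permitted onset, so the whole cluster goes right; preceding coda = ∅.

na.tre.ra.pre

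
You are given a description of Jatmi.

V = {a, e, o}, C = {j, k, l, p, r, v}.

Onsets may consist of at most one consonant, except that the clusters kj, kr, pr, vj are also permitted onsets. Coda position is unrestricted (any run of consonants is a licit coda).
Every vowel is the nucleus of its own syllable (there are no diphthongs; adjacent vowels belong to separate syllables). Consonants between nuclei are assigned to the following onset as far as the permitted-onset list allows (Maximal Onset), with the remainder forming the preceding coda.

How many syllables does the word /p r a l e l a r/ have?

3

Nuclei (vowels): a, e, a → 3 syllables.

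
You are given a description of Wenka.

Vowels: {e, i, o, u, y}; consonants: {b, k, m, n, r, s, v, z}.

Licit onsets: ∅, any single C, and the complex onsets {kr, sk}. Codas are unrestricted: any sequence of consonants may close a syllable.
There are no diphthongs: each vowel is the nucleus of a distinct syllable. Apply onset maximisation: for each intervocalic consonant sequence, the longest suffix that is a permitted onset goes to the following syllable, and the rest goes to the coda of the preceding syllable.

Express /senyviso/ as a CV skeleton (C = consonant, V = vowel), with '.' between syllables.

Nuclei (vowels): e, y, i, o → 4 syllables.
σ1/σ2 boundary: /n/ → onset of the next syllable (single consonants are always licit onsets).
σ2/σ3 boundary: /v/ → onset of the next syllable (single consonants are always licit onsets).
σ3/σ4 boundary: /s/ is a single consonant, so it becomes the next onset.
Syllabification: se.ny.vi.so.
Mapping each syllable to C/V: /se/ → CV, /ny/ → CV, /vi/ → CV, /so/ → CV.

CV.CV.CV.CV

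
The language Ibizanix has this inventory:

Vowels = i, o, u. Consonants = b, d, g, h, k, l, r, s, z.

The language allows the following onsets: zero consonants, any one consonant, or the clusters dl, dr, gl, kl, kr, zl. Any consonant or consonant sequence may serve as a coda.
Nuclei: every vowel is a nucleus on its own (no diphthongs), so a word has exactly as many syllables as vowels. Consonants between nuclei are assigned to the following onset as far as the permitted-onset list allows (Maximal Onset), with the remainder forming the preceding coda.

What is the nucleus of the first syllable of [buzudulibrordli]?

u

Nuclei (vowels): u, u, u, i, o, i → 6 syllables.
The first nucleus (vowel 1 from the left) is /u/.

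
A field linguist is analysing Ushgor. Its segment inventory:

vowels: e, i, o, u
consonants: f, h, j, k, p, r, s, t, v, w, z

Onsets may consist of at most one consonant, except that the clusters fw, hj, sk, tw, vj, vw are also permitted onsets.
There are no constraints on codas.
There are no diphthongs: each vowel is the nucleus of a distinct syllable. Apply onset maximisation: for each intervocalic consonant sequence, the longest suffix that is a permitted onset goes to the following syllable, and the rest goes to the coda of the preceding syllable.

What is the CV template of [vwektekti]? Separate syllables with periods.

Nuclei (vowels): e, e, i → 3 syllables.
Between /e/ (V1) and /e/ (V2): cluster /kt/ — the longest permitted-onset suffix is /t/; onset = /t/, preceding coda = /k/.
Between /e/ (V2) and /i/ (V3): /kt/ splits as /k/ + /t/ (/t/ is the longest suffix that is a licit onset).
Result: vwek.tek.ti.
Mapping each syllable to C/V: /vwek/ → CCVC, /tek/ → CVC, /ti/ → CV.

CCVC.CVC.CV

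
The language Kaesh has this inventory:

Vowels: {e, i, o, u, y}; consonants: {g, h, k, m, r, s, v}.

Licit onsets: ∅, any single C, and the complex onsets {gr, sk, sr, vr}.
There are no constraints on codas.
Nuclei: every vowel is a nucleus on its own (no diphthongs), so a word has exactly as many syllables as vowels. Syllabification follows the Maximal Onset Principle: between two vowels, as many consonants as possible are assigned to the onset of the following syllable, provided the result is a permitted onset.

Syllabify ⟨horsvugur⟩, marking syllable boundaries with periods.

hors.vu.gur

Vowels present: o, u, u; each is a nucleus, giving 3 syllables.
/o…u/ gap (V1→V2): /rsv/ — longest licit onset from the right is /v/, leaving /rs/ as coda.
/u…u/ gap (V2→V3): /g/ is a single consonant, so it becomes the next onset.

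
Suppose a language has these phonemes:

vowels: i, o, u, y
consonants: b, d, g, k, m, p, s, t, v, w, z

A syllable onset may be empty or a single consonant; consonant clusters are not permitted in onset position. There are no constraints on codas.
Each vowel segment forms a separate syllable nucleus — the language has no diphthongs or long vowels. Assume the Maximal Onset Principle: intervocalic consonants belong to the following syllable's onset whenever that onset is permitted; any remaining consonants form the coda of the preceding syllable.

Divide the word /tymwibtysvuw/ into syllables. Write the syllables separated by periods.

tym.wib.tys.vuw

The vowels are y, i, y, u — 4 nuclei, so 4 syllables.
/y…i/ gap (V1→V2): /mw/; trying suffixes from longest down, /w/ is the first permitted one, so coda /m/ | onset /w/.
/i…y/ gap (V2→V3): /bt/ splits as /b/ + /t/ (/t/ is the longest suffix that is a licit onset).
/y…u/ gap (V3→V4): /sv/ — longest licit onset from the right is /v/, leaving /s/ as coda.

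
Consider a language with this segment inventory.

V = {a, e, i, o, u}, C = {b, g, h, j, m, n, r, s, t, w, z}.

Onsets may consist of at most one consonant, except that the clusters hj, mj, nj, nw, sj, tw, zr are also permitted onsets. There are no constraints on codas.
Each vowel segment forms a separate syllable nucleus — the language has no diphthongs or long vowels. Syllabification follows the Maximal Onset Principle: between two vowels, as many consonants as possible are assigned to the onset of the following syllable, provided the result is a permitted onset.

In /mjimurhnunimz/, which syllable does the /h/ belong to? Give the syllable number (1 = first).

The vowels are i, u, u, i — 4 nuclei, so 4 syllables.
Between /i/ (V1) and /u/ (V2): /m/ is a single consonant, so it becomes the next onset.
Between /u/ (V2) and /u/ (V3): /rhn/; trying suffixes from longest down, /n/ is the first permitted one, so coda /rh/ | onset /n/.
Between /u/ (V3) and /i/ (V4): just /n/ — single C goes to the following onset.
So the parse is mji.murh.nu.nimz.
The /h/ is in the coda of syllable 2 (/murh/).

2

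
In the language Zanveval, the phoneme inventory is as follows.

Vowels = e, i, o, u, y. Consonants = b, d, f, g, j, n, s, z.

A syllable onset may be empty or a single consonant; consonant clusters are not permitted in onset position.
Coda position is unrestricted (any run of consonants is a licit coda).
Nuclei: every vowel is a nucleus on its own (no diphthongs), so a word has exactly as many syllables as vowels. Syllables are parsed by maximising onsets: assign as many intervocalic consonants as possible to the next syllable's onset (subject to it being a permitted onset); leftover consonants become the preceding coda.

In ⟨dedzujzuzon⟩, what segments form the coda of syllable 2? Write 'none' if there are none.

j

Vowels present: e, u, u, o; each is a nucleus, giving 4 syllables.
V1 /e/ – V2 /u/: cluster /dz/ — the longest permitted-onset suffix is /z/; onset = /z/, preceding coda = /d/.
V2 /u/ – V3 /u/: /jz/ — longest licit onset from the right is /z/, leaving /j/ as coda.
V3 /u/ – V4 /o/: /z/ → onset of the next syllable (single consonants are always licit onsets).
Putting it together: ded.zuj.zu.zon.
Syllable 2 is /zuj/: onset /z/, nucleus /u/, coda /j/.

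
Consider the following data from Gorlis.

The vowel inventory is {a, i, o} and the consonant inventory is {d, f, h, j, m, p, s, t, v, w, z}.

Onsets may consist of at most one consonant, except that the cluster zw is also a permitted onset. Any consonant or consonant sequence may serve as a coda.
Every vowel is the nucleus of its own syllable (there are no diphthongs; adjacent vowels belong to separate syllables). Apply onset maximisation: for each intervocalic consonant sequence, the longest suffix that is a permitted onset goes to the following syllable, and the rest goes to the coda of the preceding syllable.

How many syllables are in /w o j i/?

Nuclei (vowels): o, i → 2 syllables.

2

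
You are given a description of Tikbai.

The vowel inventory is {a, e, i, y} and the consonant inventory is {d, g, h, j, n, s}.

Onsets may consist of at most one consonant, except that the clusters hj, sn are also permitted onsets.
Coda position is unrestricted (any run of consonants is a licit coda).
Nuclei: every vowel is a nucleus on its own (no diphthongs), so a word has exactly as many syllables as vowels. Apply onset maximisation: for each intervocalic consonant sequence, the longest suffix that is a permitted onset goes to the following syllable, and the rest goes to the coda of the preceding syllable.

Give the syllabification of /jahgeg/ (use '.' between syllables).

The vowels are a, e — 2 nuclei, so 2 syllables.
V1 /a/ – V2 /e/: /hg/ splits as /h/ + /g/ (/g/ is the longest suffix that is a licit onset).

jah.geg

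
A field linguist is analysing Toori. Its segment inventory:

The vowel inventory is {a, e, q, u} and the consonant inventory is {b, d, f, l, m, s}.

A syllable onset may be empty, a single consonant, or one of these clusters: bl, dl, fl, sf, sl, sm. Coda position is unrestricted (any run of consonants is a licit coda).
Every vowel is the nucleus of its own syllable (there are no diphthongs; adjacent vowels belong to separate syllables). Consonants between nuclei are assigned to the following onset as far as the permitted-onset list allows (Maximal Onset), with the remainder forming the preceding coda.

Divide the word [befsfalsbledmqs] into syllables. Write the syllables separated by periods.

Vowels present: e, a, e, q; each is a nucleus, giving 4 syllables.
V1 /e/ – V2 /a/: /fsf/ — longest licit onset from the right is /sf/, leaving /f/ as coda.
V2 /a/ – V3 /e/: /lsbl/ — longest licit onset from the right is /bl/, leaving /ls/ as coda.
V3 /e/ – V4 /q/: /dm/ splits as /d/ + /m/ (/m/ is the longest suffix that is a licit onset).

bef.sfals.bled.mqs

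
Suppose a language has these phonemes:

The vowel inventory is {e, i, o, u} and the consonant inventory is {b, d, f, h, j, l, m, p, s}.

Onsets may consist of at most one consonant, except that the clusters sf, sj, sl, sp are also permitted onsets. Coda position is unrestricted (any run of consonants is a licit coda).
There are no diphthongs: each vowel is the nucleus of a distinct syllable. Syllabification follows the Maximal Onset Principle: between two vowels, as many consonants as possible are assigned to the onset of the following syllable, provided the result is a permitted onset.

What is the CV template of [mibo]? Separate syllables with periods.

CV.CV

Vowels present: i, o; each is a nucleus, giving 2 syllables.
/i…o/ gap (V1→V2): just /b/ — single C goes to the following onset.
So the parse is mi.bo.
Mapping each syllable to C/V: /mi/ → CV, /bo/ → CV.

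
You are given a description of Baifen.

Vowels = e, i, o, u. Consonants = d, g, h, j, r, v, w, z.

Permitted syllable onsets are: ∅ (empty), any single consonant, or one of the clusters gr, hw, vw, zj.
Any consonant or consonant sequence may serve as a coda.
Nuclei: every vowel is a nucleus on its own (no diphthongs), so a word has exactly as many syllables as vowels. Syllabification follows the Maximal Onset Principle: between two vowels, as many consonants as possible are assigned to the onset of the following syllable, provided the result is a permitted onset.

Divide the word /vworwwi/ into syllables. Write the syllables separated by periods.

The vowels are o, i — 2 nuclei, so 2 syllables.
V1 /o/ – V2 /i/: /rww/ — longest licit onset from the right is /w/, leaving /rw/ as coda.

vworw.wi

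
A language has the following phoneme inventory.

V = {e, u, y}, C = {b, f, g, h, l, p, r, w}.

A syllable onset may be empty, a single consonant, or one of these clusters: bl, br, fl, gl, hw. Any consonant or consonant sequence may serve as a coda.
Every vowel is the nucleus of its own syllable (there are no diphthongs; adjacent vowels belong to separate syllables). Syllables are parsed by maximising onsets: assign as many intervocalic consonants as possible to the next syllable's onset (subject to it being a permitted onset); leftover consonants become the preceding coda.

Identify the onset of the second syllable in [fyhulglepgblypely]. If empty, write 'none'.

h

Vowels present: y, u, e, y, e, y; each is a nucleus, giving 6 syllables.
/y…u/ gap (V1→V2): /h/ → onset of the next syllable (single consonants are always licit onsets).
/u…e/ gap (V2→V3): /lgl/ splits as /l/ + /gl/ (/gl/ is the longest suffix that is a licit onset).
/e…y/ gap (V3→V4): /pgbl/; trying suffixes from longest down, /bl/ is the first permitted one, so coda /pg/ | onset /bl/.
/y…e/ gap (V4→V5): just /p/ — single C goes to the following onset.
/e…y/ gap (V5→V6): /l/ is a single consonant, so it becomes the next onset.
Syllabification: fy.hul.glepg.bly.pe.ly.
Syllable 2 is /hul/: onset /h/, nucleus /u/, coda /l/.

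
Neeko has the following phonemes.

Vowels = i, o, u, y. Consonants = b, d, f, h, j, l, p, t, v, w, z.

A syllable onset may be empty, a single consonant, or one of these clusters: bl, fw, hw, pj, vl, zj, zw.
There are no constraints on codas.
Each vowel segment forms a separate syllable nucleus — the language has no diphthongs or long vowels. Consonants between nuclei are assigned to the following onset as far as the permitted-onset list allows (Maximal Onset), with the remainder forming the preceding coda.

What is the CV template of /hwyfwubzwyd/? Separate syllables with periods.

The vowels are y, u, y — 3 nuclei, so 3 syllables.
V1 /y/ – V2 /u/: /fw/ is a licit onset in full, so it all attaches to the next syllable.
V2 /u/ – V3 /y/: cluster /bzw/ — the longest permitted-onset suffix is /zw/; onset = /zw/, preceding coda = /b/.
Result: hwy.fwub.zwyd.
Mapping each syllable to C/V: /hwy/ → CCV, /fwub/ → CCVC, /zwyd/ → CCVC.

CCV.CCVC.CCVC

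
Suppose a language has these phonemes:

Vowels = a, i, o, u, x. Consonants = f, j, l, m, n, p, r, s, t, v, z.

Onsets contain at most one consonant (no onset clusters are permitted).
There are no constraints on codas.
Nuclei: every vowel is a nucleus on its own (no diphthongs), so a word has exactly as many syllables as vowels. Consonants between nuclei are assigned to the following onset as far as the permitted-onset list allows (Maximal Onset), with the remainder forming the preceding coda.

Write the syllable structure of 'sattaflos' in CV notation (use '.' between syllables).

CVC.CVC.CVC

Vowels present: a, a, o; each is a nucleus, giving 3 syllables.
σ1/σ2 boundary: /tt/ — longest licit onset from the right is /t/, leaving /t/ as coda.
σ2/σ3 boundary: /fl/; trying suffixes from longest down, /l/ is the first permitted one, so coda /f/ | onset /l/.
So the parse is sat.taf.los.
Mapping each syllable to C/V: /sat/ → CVC, /taf/ → CVC, /los/ → CVC.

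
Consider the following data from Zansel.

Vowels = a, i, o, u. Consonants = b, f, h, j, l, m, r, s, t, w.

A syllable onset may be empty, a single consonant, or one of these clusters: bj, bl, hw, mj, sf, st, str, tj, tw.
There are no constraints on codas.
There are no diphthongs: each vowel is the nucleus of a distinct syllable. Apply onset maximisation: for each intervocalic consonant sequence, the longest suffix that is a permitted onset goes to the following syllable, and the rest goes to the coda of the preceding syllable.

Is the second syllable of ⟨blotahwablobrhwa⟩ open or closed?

open

The vowels are o, a, a, o, a — 5 nuclei, so 5 syllables.
Between /o/ (V1) and /a/ (V2): just /t/ — single C goes to the following onset.
Between /a/ (V2) and /a/ (V3): /hw/ is a licit onset in full, so it all attaches to the next syllable.
Between /a/ (V3) and /o/ (V4): cluster /bl/ — /bl/ is itself a permitted onset, so the whole cluster goes right; preceding coda = ∅.
Between /o/ (V4) and /a/ (V5): /brhw/ — longest licit onset from the right is /hw/, leaving /br/ as coda.
Putting it together: blo.ta.hwa.blobr.hwa.
Syllable 2 is /ta/; it ends in its nucleus with no coda, so it is open.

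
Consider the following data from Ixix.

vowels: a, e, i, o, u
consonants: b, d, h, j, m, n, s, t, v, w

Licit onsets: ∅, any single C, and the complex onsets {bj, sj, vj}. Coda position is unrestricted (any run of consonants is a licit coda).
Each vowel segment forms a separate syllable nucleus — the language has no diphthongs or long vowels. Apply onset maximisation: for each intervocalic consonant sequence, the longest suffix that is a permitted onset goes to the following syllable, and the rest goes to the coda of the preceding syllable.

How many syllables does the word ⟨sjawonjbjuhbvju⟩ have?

Vowels present: a, o, u, u; each is a nucleus, giving 4 syllables.

4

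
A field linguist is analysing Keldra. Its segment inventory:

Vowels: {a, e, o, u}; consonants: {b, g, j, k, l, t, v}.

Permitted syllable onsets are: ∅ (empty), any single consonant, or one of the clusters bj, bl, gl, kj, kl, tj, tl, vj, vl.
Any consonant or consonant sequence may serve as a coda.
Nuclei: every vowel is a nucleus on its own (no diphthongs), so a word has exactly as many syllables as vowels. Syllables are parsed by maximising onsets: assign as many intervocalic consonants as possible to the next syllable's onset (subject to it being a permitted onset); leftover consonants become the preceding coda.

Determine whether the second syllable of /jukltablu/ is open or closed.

open

The vowels are u, a, u — 3 nuclei, so 3 syllables.
Between /u/ (V1) and /a/ (V2): /klt/; trying suffixes from longest down, /t/ is the first permitted one, so coda /kl/ | onset /t/.
Between /a/ (V2) and /u/ (V3): /bl/ — entire cluster is a permitted onset → onset /bl/, coda ∅.
Putting it together: jukl.ta.blu.
Syllable 2 is /ta/; it ends in its nucleus with no coda, so it is open.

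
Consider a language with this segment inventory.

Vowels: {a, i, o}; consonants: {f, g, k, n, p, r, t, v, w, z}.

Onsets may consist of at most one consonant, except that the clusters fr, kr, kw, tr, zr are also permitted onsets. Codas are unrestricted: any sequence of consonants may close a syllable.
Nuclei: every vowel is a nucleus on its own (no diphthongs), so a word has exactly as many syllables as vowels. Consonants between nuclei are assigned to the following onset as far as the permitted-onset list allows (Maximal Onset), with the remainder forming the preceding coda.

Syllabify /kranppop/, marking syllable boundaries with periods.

The vowels are a, o — 2 nuclei, so 2 syllables.
V1 /a/ – V2 /o/: /npp/; trying suffixes from longest down, /p/ is the first permitted one, so coda /np/ | onset /p/.

kranp.pop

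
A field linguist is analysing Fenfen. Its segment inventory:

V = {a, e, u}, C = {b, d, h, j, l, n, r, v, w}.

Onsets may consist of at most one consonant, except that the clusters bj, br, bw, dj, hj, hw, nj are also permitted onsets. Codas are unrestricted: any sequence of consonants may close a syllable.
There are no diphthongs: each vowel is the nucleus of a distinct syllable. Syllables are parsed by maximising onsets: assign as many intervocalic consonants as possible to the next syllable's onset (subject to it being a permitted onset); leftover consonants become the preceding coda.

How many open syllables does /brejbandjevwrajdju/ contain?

Nuclei (vowels): e, a, e, a, u → 5 syllables.
σ1/σ2 boundary: /jb/ — longest licit onset from the right is /b/, leaving /j/ as coda.
σ2/σ3 boundary: cluster /ndj/ — the longest permitted-onset suffix is /dj/; onset = /dj/, preceding coda = /n/.
σ3/σ4 boundary: cluster /vwr/ — the longest permitted-onset suffix is /r/; onset = /r/, preceding coda = /vw/.
σ4/σ5 boundary: cluster /jdj/ — the longest permitted-onset suffix is /dj/; onset = /dj/, preceding coda = /j/.
Syllabification: brej.ban.djevw.raj.dju.
Classifying each syllable: /brej/ (closed), /ban/ (closed), /djevw/ (closed), /raj/ (closed), /dju/ (open).
Open syllables: 1.

1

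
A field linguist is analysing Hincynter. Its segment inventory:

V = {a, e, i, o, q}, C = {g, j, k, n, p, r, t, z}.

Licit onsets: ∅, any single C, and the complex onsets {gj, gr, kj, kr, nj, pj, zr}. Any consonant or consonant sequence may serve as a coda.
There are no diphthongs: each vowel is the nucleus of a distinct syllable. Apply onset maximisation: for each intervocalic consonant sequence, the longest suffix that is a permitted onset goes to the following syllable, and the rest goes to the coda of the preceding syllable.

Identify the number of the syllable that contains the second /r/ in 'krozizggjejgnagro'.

Vowels present: o, i, e, a, o; each is a nucleus, giving 5 syllables.
V1 /o/ – V2 /i/: /z/ → onset of the next syllable (single consonants are always licit onsets).
V2 /i/ – V3 /e/: cluster /zggj/ — the longest permitted-onset suffix is /gj/; onset = /gj/, preceding coda = /zg/.
V3 /e/ – V4 /a/: /jgn/; trying suffixes from longest down, /n/ is the first permitted one, so coda /jg/ | onset /n/.
V4 /a/ – V5 /o/: /gr/ — entire cluster is a permitted onset → onset /gr/, coda ∅.
Putting it together: kro.zizg.gjejg.na.gro.
The second /r/ is in the onset of syllable 5 (/gro/).

5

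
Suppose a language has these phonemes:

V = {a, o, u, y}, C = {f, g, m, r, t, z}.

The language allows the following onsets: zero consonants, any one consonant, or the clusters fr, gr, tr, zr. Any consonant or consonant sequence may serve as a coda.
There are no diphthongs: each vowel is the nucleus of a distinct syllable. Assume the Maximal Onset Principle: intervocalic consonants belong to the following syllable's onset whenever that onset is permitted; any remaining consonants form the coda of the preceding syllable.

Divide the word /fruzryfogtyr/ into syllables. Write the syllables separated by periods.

fru.zry.fog.tyr

The vowels are u, y, o, y — 4 nuclei, so 4 syllables.
σ1/σ2 boundary: /zr/ is a licit onset in full, so it all attaches to the next syllable.
σ2/σ3 boundary: /f/ → onset of the next syllable (single consonants are always licit onsets).
σ3/σ4 boundary: /gt/ splits as /g/ + /t/ (/t/ is the longest suffix that is a licit onset).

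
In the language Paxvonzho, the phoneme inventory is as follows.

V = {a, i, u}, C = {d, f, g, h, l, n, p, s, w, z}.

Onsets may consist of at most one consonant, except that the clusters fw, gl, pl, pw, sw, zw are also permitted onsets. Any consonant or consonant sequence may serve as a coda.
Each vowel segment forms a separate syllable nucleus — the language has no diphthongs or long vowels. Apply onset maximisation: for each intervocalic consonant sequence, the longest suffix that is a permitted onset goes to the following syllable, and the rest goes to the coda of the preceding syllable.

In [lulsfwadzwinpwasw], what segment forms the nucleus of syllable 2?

a

The vowels are u, a, i, a — 4 nuclei, so 4 syllables.
The second nucleus (vowel 2 from the left) is /a/.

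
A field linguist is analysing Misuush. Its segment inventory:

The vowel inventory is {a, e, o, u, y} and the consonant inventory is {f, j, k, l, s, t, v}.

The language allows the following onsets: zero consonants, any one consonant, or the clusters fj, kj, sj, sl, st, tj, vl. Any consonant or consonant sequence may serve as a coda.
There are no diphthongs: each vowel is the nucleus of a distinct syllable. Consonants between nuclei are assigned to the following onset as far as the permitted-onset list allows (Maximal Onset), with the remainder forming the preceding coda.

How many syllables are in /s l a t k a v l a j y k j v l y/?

5

Nuclei (vowels): a, a, a, y, y → 5 syllables.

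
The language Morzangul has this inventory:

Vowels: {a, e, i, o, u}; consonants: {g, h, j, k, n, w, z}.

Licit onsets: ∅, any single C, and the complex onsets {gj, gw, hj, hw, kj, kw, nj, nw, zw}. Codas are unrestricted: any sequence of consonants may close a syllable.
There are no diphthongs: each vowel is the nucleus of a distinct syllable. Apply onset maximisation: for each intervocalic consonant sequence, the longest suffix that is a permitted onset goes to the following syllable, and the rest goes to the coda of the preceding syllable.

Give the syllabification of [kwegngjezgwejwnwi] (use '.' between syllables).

Nuclei (vowels): e, e, e, i → 4 syllables.
V1 /e/ – V2 /e/: /gngj/ splits as /gn/ + /gj/ (/gj/ is the longest suffix that is a licit onset).
V2 /e/ – V3 /e/: cluster /zgw/ — the longest permitted-onset suffix is /gw/; onset = /gw/, preceding coda = /z/.
V3 /e/ – V4 /i/: /jwnw/ splits as /jw/ + /nw/ (/nw/ is the longest suffix that is a licit onset).

kwegn.gjez.gwejw.nwi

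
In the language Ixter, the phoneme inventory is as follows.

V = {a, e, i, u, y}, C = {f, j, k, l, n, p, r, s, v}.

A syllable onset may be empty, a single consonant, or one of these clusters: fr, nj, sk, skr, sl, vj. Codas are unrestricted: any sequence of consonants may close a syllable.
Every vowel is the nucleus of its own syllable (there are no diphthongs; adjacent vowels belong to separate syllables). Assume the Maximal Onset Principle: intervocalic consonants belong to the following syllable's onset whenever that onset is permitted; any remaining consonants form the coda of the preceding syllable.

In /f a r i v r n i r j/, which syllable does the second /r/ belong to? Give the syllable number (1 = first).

2

Vowels present: a, i, i; each is a nucleus, giving 3 syllables.
/a…i/ gap (V1→V2): /r/ → onset of the next syllable (single consonants are always licit onsets).
/i…i/ gap (V2→V3): /vrn/ splits as /vr/ + /n/ (/n/ is the longest suffix that is a licit onset).
So the parse is fa.rivr.nirj.
The second /r/ is in the coda of syllable 2 (/rivr/).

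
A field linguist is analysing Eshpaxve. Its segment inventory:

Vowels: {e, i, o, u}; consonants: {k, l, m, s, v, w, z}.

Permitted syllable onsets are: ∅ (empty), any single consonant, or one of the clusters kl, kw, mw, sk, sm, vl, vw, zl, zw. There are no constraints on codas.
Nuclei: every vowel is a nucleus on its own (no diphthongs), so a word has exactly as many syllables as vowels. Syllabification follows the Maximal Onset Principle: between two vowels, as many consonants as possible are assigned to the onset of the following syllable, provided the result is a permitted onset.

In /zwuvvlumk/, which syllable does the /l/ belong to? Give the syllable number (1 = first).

2

The vowels are u, u — 2 nuclei, so 2 syllables.
V1 /u/ – V2 /u/: /vvl/; trying suffixes from longest down, /vl/ is the first permitted one, so coda /v/ | onset /vl/.
Syllabification: zwuv.vlumk.
The /l/ is in the onset of syllable 2 (/vlumk/).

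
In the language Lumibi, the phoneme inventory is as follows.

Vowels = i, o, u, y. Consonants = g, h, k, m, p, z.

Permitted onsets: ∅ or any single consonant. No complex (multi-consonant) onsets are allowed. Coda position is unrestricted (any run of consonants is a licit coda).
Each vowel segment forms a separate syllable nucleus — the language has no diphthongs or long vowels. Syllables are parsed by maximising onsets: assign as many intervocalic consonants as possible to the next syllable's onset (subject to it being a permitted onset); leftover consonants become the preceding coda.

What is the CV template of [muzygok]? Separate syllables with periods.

The vowels are u, y, o — 3 nuclei, so 3 syllables.
Between /u/ (V1) and /y/ (V2): /z/ → onset of the next syllable (single consonants are always licit onsets).
Between /y/ (V2) and /o/ (V3): /g/ is a single consonant, so it becomes the next onset.
So the parse is mu.zy.gok.
Mapping each syllable to C/V: /mu/ → CV, /zy/ → CV, /gok/ → CVC.

CV.CV.CVC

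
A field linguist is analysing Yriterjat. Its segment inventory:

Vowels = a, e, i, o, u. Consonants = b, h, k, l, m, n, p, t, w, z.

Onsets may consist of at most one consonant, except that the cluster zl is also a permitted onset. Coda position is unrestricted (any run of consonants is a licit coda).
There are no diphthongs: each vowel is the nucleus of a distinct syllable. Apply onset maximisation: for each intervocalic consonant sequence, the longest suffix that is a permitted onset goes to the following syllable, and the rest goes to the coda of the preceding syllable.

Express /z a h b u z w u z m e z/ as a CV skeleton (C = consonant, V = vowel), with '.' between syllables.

Nuclei (vowels): a, u, u, e → 4 syllables.
/a…u/ gap (V1→V2): /hb/ splits as /h/ + /b/ (/b/ is the longest suffix that is a licit onset).
/u…u/ gap (V2→V3): cluster /zw/ — the longest permitted-onset suffix is /w/; onset = /w/, preceding coda = /z/.
/u…e/ gap (V3→V4): cluster /zm/ — the longest permitted-onset suffix is /m/; onset = /m/, preceding coda = /z/.
So the parse is zah.buz.wuz.mez.
Mapping each syllable to C/V: /zah/ → CVC, /buz/ → CVC, /wuz/ → CVC, /mez/ → CVC.

CVC.CVC.CVC.CVC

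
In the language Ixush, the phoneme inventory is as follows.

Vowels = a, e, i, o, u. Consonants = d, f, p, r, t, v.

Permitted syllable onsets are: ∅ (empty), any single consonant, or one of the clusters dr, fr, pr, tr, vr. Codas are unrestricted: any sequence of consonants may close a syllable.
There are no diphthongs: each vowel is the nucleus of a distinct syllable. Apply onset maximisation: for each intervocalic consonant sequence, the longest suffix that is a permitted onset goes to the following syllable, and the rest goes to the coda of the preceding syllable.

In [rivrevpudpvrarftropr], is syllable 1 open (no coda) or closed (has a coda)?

open

The vowels are i, e, u, a, o — 5 nuclei, so 5 syllables.
σ1/σ2 boundary: /vr/ — entire cluster is a permitted onset → onset /vr/, coda ∅.
σ2/σ3 boundary: /vp/ — longest licit onset from the right is /p/, leaving /v/ as coda.
σ3/σ4 boundary: cluster /dpvr/ — the longest permitted-onset suffix is /vr/; onset = /vr/, preceding coda = /dp/.
σ4/σ5 boundary: /rftr/ splits as /rf/ + /tr/ (/tr/ is the longest suffix that is a licit onset).
Putting it together: ri.vrev.pudp.vrarf.tropr.
Syllable 1 is /ri/; it ends in its nucleus with no coda, so it is open.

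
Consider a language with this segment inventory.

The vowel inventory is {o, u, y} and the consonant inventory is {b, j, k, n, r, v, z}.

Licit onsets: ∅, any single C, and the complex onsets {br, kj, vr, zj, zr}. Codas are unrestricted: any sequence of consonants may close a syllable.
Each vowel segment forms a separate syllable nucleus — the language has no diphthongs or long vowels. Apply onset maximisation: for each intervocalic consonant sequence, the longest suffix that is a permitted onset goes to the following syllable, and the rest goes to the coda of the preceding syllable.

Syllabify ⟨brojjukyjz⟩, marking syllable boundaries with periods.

Vowels present: o, u, y; each is a nucleus, giving 3 syllables.
Between /o/ (V1) and /u/ (V2): /jj/ — longest licit onset from the right is /j/, leaving /j/ as coda.
Between /u/ (V2) and /y/ (V3): /k/ is a single consonant, so it becomes the next onset.

broj.ju.kyjz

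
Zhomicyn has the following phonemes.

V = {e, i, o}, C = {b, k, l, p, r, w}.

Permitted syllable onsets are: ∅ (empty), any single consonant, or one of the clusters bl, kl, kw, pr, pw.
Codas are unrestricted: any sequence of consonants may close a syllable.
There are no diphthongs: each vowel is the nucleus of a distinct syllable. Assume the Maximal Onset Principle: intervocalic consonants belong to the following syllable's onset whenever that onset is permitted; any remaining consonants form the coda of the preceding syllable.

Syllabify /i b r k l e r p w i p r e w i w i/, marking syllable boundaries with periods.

The vowels are i, e, i, e, i, i — 6 nuclei, so 6 syllables.
Between /i/ (V1) and /e/ (V2): /brkl/ splits as /br/ + /kl/ (/kl/ is the longest suffix that is a licit onset).
Between /e/ (V2) and /i/ (V3): /rpw/; trying suffixes from longest down, /pw/ is the first permitted one, so coda /r/ | onset /pw/.
Between /i/ (V3) and /e/ (V4): cluster /pr/ — /pr/ is itself a permitted onset, so the whole cluster goes right; preceding coda = ∅.
Between /e/ (V4) and /i/ (V5): just /w/ — single C goes to the following onset.
Between /i/ (V5) and /i/ (V6): /w/ is a single consonant, so it becomes the next onset.

ibr.kler.pwi.pre.wi.wi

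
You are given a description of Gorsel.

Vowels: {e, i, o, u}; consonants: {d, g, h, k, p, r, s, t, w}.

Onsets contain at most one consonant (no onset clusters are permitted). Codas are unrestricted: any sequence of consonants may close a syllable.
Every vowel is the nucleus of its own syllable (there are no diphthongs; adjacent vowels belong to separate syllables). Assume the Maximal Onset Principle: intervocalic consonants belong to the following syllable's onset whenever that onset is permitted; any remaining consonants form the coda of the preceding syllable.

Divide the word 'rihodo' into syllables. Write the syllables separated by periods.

Vowels present: i, o, o; each is a nucleus, giving 3 syllables.
/i…o/ gap (V1→V2): /h/ → onset of the next syllable (single consonants are always licit onsets).
/o…o/ gap (V2→V3): /d/ → onset of the next syllable (single consonants are always licit onsets).

ri.ho.do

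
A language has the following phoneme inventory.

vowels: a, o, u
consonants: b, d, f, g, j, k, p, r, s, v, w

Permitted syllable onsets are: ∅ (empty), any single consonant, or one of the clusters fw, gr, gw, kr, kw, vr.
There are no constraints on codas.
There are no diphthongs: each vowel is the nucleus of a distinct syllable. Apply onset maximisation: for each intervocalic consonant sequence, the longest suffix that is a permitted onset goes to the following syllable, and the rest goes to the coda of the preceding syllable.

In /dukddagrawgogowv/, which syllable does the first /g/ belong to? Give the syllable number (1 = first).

Nuclei (vowels): u, a, a, o, o → 5 syllables.
Between /u/ (V1) and /a/ (V2): /kdd/; trying suffixes from longest down, /d/ is the first permitted one, so coda /kd/ | onset /d/.
Between /a/ (V2) and /a/ (V3): /gr/ is a licit onset in full, so it all attaches to the next syllable.
Between /a/ (V3) and /o/ (V4): /wg/; trying suffixes from longest down, /g/ is the first permitted one, so coda /w/ | onset /g/.
Between /o/ (V4) and /o/ (V5): just /g/ — single C goes to the following onset.
Result: dukd.da.graw.go.gowv.
The first /g/ is in the onset of syllable 3 (/graw/).

3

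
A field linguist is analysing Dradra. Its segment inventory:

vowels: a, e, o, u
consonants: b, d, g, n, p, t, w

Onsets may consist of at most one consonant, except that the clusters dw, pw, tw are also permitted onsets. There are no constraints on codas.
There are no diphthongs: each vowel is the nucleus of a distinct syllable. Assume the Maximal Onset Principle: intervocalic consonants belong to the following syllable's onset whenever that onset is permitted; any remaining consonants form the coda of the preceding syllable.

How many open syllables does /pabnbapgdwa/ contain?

1

Vowels present: a, a, a; each is a nucleus, giving 3 syllables.
Between /a/ (V1) and /a/ (V2): /bnb/ — longest licit onset from the right is /b/, leaving /bn/ as coda.
Between /a/ (V2) and /a/ (V3): /pgdw/ — longest licit onset from the right is /dw/, leaving /pg/ as coda.
Syllabification: pabn.bapg.dwa.
Classifying each syllable: /pabn/ (closed), /bapg/ (closed), /dwa/ (open).
Open syllables: 1.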